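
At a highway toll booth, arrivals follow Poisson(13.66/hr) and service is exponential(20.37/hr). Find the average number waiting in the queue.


ρ = 13.66/20.37 = 0.6706
Lq = ρ²/(1−ρ) = 0.4497/0.3294 = 1.3652

Final: 1.3652


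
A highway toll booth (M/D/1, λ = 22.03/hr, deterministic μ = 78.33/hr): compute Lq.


ρ = 22.03/78.33 = 0.2812
M/D/1: Lq = ρ²/(2(1−ρ)) = 0.07910/(2·0.7188) = 0.05503

Final: 0.05503


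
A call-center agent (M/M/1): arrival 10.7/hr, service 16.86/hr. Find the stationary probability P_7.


ρ = 10.7/16.86 = 0.6346
P_n = (1−ρ)·ρ^n = (1 − 0.6346)·0.6346^7 = 0.3654·0.041465 = 0.015150

Final: 0.015150


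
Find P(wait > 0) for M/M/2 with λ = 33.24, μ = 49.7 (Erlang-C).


a = λ/μ = 0.6688; ρ = a/2 = 0.3344
P₀ = 0.498794 (from M/M/c formula)
C(c,a) = [a^c/(c!(1−ρ))]·P₀ = [0.44731/(2·0.6656)]·0.498794
= 0.33602·0.498794 = 0.167607

Final: 0.167607


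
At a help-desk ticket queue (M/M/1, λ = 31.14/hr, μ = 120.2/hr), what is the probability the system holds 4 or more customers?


ρ = 31.14/120.2 = 0.2591
P(N ≥ n) = ρ^n = 0.2591^4 = 0.004505

Final: 0.004505


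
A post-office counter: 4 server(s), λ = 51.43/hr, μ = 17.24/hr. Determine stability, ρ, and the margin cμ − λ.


Total capacity cμ = 4·17.24 = 68.96/hr
ρ = λ/(cμ) = 51.43/68.96 = 0.7458
Stable ⇔ ρ < 1: YES
Spare capacity = cμ − λ = 68.96 − 51.43 = 17.53/hr

Final: ρ = 0.7458; stable; margin = 17.53/hr


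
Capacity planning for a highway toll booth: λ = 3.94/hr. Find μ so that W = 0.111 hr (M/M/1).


W = 1/(μ−λ) ⇒ μ − λ = 1/W = 1/0.111 = 9.0090
μ = λ + 1/W = 3.94 + 9.0090 = 12.9490 per hr

Final: 12.9490 /hr


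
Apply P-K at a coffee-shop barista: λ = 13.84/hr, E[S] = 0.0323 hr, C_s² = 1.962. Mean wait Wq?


ρ = λ·E[S] = 13.84·0.0323 = 0.4470
E[S²] = E[S]²(1+C_s²) = 0.0323²·(1+1.962) = 0.003090
Wq = λ·E[S²]/(2(1−ρ)) = 13.84·0.003090/(2·0.5530) = 0.03867 hr

Final: 0.03867 hr


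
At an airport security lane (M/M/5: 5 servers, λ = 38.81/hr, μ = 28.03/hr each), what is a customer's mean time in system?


a = 1.3846; ρ = 0.2769; P₀ = 0.250169
Lq = P₀·a^c·ρ/(c!(1−ρ)²) = 0.005619
Wq = Lq/λ = 0.005619/38.81 = 0.0001448 hr
W = Wq + 1/μ = 0.0001448 + 0.03568 = 0.03582 hr

Final: 0.03582 hr


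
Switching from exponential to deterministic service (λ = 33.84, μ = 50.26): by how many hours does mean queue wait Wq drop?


ρ = 33.84/50.26 = 0.6733
Wq(M/M/1) = ρ/(μ−λ) = 0.6733/16.42 = 0.04100 hr
Wq(M/D/1) = ρ/(2(μ−λ)) = 0.02050 hr
Savings = 0.04100 − 0.02050 = 0.02050 hr

Final: 0.02050 hr


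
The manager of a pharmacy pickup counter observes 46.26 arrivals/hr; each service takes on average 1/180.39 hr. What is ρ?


ρ = λ/μ = 46.26/180.39 = 0.2564

Final: 0.2564


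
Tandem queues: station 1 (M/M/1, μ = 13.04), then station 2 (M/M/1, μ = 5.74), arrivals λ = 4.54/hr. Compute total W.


Each node sees arrival rate λ = 4.54/hr (tandem ⇒ throughput preserved).
W₁ = 1/(μ₁−λ) = 1/(13.04−4.54) = 0.11765 hr
W₂ = 1/(μ₂−λ) = 1/(5.74−4.54) = 0.83333 hr
W_total = W₁ + W₂ = 0.11765 + 0.83333 = 0.95098 hr

Final: 0.95098 hr


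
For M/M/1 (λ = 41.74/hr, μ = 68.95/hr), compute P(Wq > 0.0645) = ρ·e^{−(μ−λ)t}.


ρ = 41.74/68.95 = 0.6054
P(Wq > t) = ρ·e^{−(μ−λ)t} = 0.6054·e^{−1.7550}
= 0.6054·0.172899 = 0.104667

Final: 0.104667


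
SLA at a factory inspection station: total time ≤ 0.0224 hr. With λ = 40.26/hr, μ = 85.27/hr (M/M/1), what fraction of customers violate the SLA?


W ~ Exponential(μ−λ) for M/M/1.
μ − λ = 85.27 − 40.26 = 45.0100
P(W > t) = e^{−(μ−λ)t} = e^{−1.0082} = 0.364866

Final: 0.364866


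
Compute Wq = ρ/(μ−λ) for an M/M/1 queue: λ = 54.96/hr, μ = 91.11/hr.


ρ = 54.96/91.11 = 0.6032
Wq = ρ/(μ−λ) = 0.6032/(91.11 − 54.96) = 0.6032/36.15 = 0.01669 hr

Final: 0.01669 hr


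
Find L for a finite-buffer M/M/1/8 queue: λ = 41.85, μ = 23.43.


ρ = 41.85/23.43 = 1.7862
L = ρ[1 − (K+1)ρ^K + Kρ^(K+1)] / [(1−ρ)(1−ρ^(K+1))]
Numerator: 1.7862·(1 − 9·103.606115 + 8·185.058298) = 980.628462
Denominator: (-0.7862)·(-184.058298) = 144.701402
L = 980.628462/144.701402 = 6.7769

Final: 6.7769


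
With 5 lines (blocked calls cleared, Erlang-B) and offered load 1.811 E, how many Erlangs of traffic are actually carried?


B(5,1.811) = 0.026826 (Erlang-B)
Carried load = a(1 − B) = 1.811·(1 − 0.026826) = 1.811·0.973174 = 1.7624 E

Final: 1.7624 Erlangs


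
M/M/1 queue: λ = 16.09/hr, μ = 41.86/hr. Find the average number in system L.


ρ = λ/μ = 16.09/41.86 = 0.3844
L = ρ/(1−ρ) = 0.3844/(1 − 0.3844) = 0.3844/0.6156 = 0.6244

Final: 0.6244


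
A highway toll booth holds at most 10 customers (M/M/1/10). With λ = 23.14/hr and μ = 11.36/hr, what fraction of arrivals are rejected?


ρ = λ/μ = 23.14/11.36 = 2.0370
P_K = (1−ρ)ρ^K/(1−ρ^(K+1)) = (-1.0370·1229.844583)/(1 − 2505.158771)
= -1275.314189/-2504.158771 = 0.509278

Final: 0.509278


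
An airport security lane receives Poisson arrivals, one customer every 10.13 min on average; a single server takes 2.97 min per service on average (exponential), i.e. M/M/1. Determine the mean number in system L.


λ = 60/10.13 = 5.9230 /hr
μ = 60/2.97 = 20.2020 /hr
ρ = λ/μ = 5.9230/20.2020 = 0.2932
L = ρ/(1−ρ) = 0.2932/0.7068 = 0.4148

Final: 0.4148


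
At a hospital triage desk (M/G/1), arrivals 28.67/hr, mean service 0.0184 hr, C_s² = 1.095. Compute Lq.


ρ = λ·E[S] = 28.67·0.0184 = 0.5275
Lq = ρ²(1+C_s²)/(2(1−ρ)) = 0.2783·(1+1.095)/(2·0.4725)
= 0.2783·2.0950/0.9449 = 0.61698

Final: 0.61698


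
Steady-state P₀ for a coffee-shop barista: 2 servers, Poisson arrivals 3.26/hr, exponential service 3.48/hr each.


a = λ/μ = 3.26/3.48 = 0.9368; ρ = a/c = 0.4684
Σ_{k=0}^{1} a^k/k! (terms k=0..1) = 1.00000 + 0.93678 = 1.93678
Tail: a^2/(2!(1−ρ)) = 0.87756/(2·0.5316) = 0.82538
P₀ = 1/(1.93678 + 0.82538) = 1/2.76216 = 0.362035

Final: 0.362035


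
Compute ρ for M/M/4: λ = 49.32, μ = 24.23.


ρ = λ/(cμ) = 49.32/(4·24.23) = 49.32/96.92 = 0.5089

Final: 0.5089


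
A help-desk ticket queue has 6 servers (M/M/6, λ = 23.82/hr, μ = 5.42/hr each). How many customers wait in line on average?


a = λ/μ = 4.3948; ρ = a/6 = 0.7325
P₀ = 0.010437
Lq = P₀·a^c·ρ / (c!·(1−ρ)²) = 0.010437·7205.34572·0.7325/(720·0.07157)
= 1.06894

Final: 1.06894


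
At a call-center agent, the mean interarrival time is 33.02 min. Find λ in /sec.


λ = 1/(interarrival time) in consistent units.
1 second = 0.0166667 min, so λ = 0.0166667/33.02 = 0.0005047 per second

Final: 0.0005047 /sec


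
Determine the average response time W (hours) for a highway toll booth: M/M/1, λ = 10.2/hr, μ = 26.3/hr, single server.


W = 1/(μ−λ) = 1/(26.3 − 10.2) = 1/16.10 = 0.06211 hr

Final: 0.06211 hr


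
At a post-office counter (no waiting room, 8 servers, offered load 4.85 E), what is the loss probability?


B(c,a) = (a^c/c!) / Σ_{k=0}^{c} a^k/k!
a^8/8! = 7.593000
Σ terms (k=0..8): 1.00000 + 4.85000 + 11.76125 + 19.01402 + 23.05450 + 22.36287 + 18.07665 + 12.52454 + 7.59300 = 120.236821
B = 7.593000/120.236821 = 0.063150

Final: 0.063150


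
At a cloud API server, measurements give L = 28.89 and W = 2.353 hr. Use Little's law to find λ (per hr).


λ = L/W = 28.89/2.353 = 12.2779 /hr

Final: 12.2779 /hr


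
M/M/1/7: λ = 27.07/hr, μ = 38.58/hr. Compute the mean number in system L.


ρ = 27.07/38.58 = 0.7017
L = ρ[1 − (K+1)ρ^K + Kρ^(K+1)] / [(1−ρ)(1−ρ^(K+1))]
Numerator: 0.7017·(1 − 8·0.083730 + 7·0.058750) = 0.520216
Denominator: (0.2983)·(0.941250) = 0.280814
L = 0.520216/0.280814 = 1.8525

Final: 1.8525


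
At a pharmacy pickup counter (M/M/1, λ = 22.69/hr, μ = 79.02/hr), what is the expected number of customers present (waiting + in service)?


ρ = λ/μ = 22.69/79.02 = 0.2871
L = ρ/(1−ρ) = 0.2871/(1 − 0.2871) = 0.2871/0.7129 = 0.4028

Final: 0.4028


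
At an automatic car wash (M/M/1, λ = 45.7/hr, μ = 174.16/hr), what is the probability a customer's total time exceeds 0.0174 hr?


W ~ Exponential(μ−λ) for M/M/1.
μ − λ = 174.16 − 45.7 = 128.4600
P(W > t) = e^{−(μ−λ)t} = e^{−2.2352} = 0.106970

Final: 0.106970


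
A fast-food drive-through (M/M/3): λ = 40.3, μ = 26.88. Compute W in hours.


a = 1.4993; ρ = 0.4998; P₀ = 0.210708
Lq = P₀·a^c·ρ/(c!(1−ρ)²) = 0.23634
Wq = Lq/λ = 0.23634/40.3 = 0.005865 hr
W = Wq + 1/μ = 0.005865 + 0.03720 = 0.04307 hr

Final: 0.04307 hr


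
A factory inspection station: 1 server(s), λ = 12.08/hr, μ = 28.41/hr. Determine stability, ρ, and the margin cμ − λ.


Total capacity cμ = 1·28.41 = 28.41/hr
ρ = λ/(cμ) = 12.08/28.41 = 0.4252
Stable ⇔ ρ < 1: YES
Spare capacity = cμ − λ = 28.41 − 12.08 = 16.33/hr

Final: ρ = 0.4252; stable; margin = 16.33/hr


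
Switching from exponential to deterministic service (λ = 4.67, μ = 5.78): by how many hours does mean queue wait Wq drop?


ρ = 4.67/5.78 = 0.8080
Wq(M/M/1) = ρ/(μ−λ) = 0.8080/1.11 = 0.72789 hr
Wq(M/D/1) = ρ/(2(μ−λ)) = 0.36395 hr
Savings = 0.72789 − 0.36395 = 0.36395 hr

Final: 0.36395 hr


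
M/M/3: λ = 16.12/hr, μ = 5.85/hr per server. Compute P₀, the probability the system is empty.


a = λ/μ = 16.12/5.85 = 2.7556; ρ = a/c = 0.9185
Σ_{k=0}^{2} a^k/k! (terms k=0..2) = 1.00000 + 2.75556 + 3.79654 = 7.55210
Tail: a^3/(3!(1−ρ)) = 20.92317/(6·0.08148) = 42.79740
P₀ = 1/(7.55210 + 42.79740) = 1/50.34949 = 0.019861

Final: 0.019861


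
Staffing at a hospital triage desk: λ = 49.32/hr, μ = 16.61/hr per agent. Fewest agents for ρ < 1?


Stability requires cμ > λ ⇔ c > λ/μ.
λ/μ = 49.32/16.61 = 2.9693
Minimum integer c = ⌊2.9693⌋ + 1 = 3
Check: 3·16.61 = 49.83 > 49.32, while 2·16.61 = 33.22 ≤ 49.32

Final: 3 servers


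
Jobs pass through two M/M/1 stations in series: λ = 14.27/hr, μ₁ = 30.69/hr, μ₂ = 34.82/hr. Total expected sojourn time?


Each node sees arrival rate λ = 14.27/hr (tandem ⇒ throughput preserved).
W₁ = 1/(μ₁−λ) = 1/(30.69−14.27) = 0.06090 hr
W₂ = 1/(μ₂−λ) = 1/(34.82−14.27) = 0.04866 hr
W_total = W₁ + W₂ = 0.06090 + 0.04866 = 0.10956 hr

Final: 0.10956 hr


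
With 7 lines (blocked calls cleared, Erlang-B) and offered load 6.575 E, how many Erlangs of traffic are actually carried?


B(7,6.575) = 0.222153 (Erlang-B)
Carried load = a(1 − B) = 6.575·(1 − 0.222153) = 6.575·0.777847 = 5.1143 E

Final: 5.1143 Erlangs


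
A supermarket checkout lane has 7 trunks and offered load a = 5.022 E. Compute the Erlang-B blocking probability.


B(c,a) = (a^c/c!) / Σ_{k=0}^{c} a^k/k!
a^7/7! = 15.984771
Σ terms (k=0..7): 1.00000 + 5.02200 + 12.61024 + 21.10955 + 26.50303 + 26.61965 + 22.28064 + 15.98477 = 131.129884
B = 15.984771/131.129884 = 0.121900

Final: 0.121900


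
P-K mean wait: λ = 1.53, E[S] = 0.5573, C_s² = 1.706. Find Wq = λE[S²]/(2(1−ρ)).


ρ = λ·E[S] = 1.53·0.5573 = 0.8527
E[S²] = E[S]²(1+C_s²) = 0.5573²·(1+1.706) = 0.840438
Wq = λ·E[S²]/(2(1−ρ)) = 1.53·0.840438/(2·0.1473) = 4.36388 hr

Final: 4.36388 hr


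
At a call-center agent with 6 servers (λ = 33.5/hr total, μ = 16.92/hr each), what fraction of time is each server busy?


ρ = λ/(cμ) = 33.5/(6·16.92) = 33.5/101.52 = 0.3300

Final: 0.3300


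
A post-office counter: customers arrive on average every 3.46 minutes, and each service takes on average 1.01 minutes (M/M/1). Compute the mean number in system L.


λ = 60/3.46 = 17.3410 /hr
μ = 60/1.01 = 59.4059 /hr
ρ = λ/μ = 17.3410/59.4059 = 0.2919
L = ρ/(1−ρ) = 0.2919/0.7081 = 0.4122

Final: 0.4122


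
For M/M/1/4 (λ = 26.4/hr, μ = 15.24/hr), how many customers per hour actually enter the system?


ρ = 1.7323; P_K = (1−ρ)ρ^4/(1−ρ^5) = 0.451683
λ_eff = λ(1 − P_K) = 26.4·(1 − 0.451683) = 26.4·0.548317 = 14.4756 /hr

Final: 14.4756 /hr


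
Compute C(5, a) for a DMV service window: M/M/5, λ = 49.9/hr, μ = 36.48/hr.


a = λ/μ = 1.3679; ρ = a/5 = 0.2736
P₀ = 0.254402 (from M/M/c formula)
C(c,a) = [a^c/(c!(1−ρ))]·P₀ = [4.78882/(120·0.7264)]·0.254402
= 0.05494·0.254402 = 0.013976

Final: 0.013976


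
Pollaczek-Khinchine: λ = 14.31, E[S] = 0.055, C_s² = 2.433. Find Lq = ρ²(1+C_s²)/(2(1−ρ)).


ρ = λ·E[S] = 14.31·0.055 = 0.7871
Lq = ρ²(1+C_s²)/(2(1−ρ)) = 0.6194·(1+2.433)/(2·0.2129)
= 0.6194·3.4330/0.4259 = 4.99311

Final: 4.99311


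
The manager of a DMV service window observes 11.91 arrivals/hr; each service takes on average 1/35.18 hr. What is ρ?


ρ = λ/μ = 11.91/35.18 = 0.3385

Final: 0.3385


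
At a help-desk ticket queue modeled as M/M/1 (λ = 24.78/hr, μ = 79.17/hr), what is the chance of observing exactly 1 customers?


ρ = 24.78/79.17 = 0.3130
P_n = (1−ρ)·ρ^n = (1 − 0.3130)·0.3130^1 = 0.6870·0.312997 = 0.215030

Final: 0.215030


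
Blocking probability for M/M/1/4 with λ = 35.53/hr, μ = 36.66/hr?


ρ = λ/μ = 35.53/36.66 = 0.9692
P_K = (1−ρ)ρ^K/(1−ρ^(K+1)) = (0.03082·0.882289)/(1 − 0.855094)
= 0.027195/0.144906 = 0.187676

Final: 0.187676


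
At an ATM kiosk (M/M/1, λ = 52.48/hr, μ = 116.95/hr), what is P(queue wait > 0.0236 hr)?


ρ = 52.48/116.95 = 0.4487
P(Wq > t) = ρ·e^{−(μ−λ)t} = 0.4487·e^{−1.5215}
= 0.4487·0.218386 = 0.097998

Final: 0.097998


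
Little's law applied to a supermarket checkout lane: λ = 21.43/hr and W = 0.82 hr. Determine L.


L = λW = 21.43·0.82 = 17.5726

Final: 17.5726


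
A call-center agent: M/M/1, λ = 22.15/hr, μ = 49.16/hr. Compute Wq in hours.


ρ = 22.15/49.16 = 0.4506
Wq = ρ/(μ−λ) = 0.4506/(49.16 − 22.15) = 0.4506/27.01 = 0.01668 hr

Final: 0.01668 hr


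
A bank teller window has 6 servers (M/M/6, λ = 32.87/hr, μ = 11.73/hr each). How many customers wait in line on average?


a = λ/μ = 2.8022; ρ = a/6 = 0.4670
P₀ = 0.060000
Lq = P₀·a^c·ρ / (c!·(1−ρ)²) = 0.060000·484.18369·0.4670/(720·0.28405)
= 0.06634

Final: 0.06634


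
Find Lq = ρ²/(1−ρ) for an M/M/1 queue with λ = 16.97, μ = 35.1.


ρ = 16.97/35.1 = 0.4835
Lq = ρ²/(1−ρ) = 0.2337/0.5165 = 0.4525

Final: 0.4525


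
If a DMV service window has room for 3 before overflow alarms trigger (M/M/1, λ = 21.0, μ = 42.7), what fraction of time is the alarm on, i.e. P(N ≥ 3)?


ρ = 21.0/42.7 = 0.4918
P(N ≥ n) = ρ^n = 0.4918^3 = 0.118953

Final: 0.118953


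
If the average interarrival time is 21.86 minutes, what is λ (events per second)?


λ = 1/(interarrival time) in consistent units.
1 second = 0.0166667 min, so λ = 0.0166667/21.86 = 0.0007624 per second

Final: 0.0007624 /sec


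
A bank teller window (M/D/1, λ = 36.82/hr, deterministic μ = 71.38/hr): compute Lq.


ρ = 36.82/71.38 = 0.5158
M/D/1: Lq = ρ²/(2(1−ρ)) = 0.2661/(2·0.4842) = 0.27478

Final: 0.27478


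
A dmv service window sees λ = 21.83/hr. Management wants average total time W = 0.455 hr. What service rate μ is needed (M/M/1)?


W = 1/(μ−λ) ⇒ μ − λ = 1/W = 1/0.455 = 2.1978
μ = λ + 1/W = 21.83 + 2.1978 = 24.0278 per hr

Final: 24.0278 /hr


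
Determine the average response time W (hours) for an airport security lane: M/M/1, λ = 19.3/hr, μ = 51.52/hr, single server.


W = 1/(μ−λ) = 1/(51.52 − 19.3) = 1/32.22 = 0.03104 hr

Final: 0.03104 hr


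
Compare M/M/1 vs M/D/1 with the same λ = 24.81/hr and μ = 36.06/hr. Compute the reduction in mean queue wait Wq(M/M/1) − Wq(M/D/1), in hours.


ρ = 24.81/36.06 = 0.6880
Wq(M/M/1) = ρ/(μ−λ) = 0.6880/11.25 = 0.06116 hr
Wq(M/D/1) = ρ/(2(μ−λ)) = 0.03058 hr
Savings = 0.06116 − 0.03058 = 0.03058 hr

Final: 0.03058 hr


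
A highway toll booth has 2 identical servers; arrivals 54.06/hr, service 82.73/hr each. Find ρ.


ρ = λ/(cμ) = 54.06/(2·82.73) = 54.06/165.46 = 0.3267

Final: 0.3267


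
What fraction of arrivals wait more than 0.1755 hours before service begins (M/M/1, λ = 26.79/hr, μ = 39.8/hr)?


ρ = 26.79/39.8 = 0.6731
P(Wq > t) = ρ·e^{−(μ−λ)t} = 0.6731·e^{−2.2833}
= 0.6731·0.101952 = 0.068625

Final: 0.068625


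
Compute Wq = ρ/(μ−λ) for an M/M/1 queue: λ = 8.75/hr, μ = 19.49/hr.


ρ = 8.75/19.49 = 0.4489
Wq = ρ/(μ−λ) = 0.4489/(19.49 − 8.75) = 0.4489/10.74 = 0.04180 hr

Final: 0.04180 hr


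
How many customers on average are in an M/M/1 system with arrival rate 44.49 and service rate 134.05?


ρ = λ/μ = 44.49/134.05 = 0.3319
L = ρ/(1−ρ) = 0.3319/(1 − 0.3319) = 0.3319/0.6681 = 0.4968

Final: 0.4968


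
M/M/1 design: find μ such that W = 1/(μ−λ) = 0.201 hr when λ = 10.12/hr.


W = 1/(μ−λ) ⇒ μ − λ = 1/W = 1/0.201 = 4.9751
μ = λ + 1/W = 10.12 + 4.9751 = 15.0951 per hr

Final: 15.0951 /hr


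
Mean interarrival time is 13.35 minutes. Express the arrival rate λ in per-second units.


λ = 1/(interarrival time) in consistent units.
1 second = 0.0166667 min, so λ = 0.0166667/13.35 = 0.001248 per second

Final: 0.001248 /sec


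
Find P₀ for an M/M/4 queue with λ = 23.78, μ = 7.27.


a = λ/μ = 23.78/7.27 = 3.2710; ρ = a/c = 0.8177
Σ_{k=0}^{3} a^k/k! (terms k=0..3) = 1.00000 + 3.27098 + 5.34964 + 5.83285 = 15.45347
Tail: a^4/(4!(1−ρ)) = 114.47476/(24·0.1823) = 26.17080
P₀ = 1/(15.45347 + 26.17080) = 1/41.62428 = 0.024024

Final: 0.024024


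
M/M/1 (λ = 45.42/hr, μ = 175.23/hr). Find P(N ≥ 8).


ρ = 45.42/175.23 = 0.2592
P(N ≥ n) = ρ^n = 0.2592^8 = 0.00002038

Final: 0.00002038


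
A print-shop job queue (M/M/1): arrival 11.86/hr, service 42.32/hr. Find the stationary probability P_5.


ρ = 11.86/42.32 = 0.2802
P_n = (1−ρ)·ρ^n = (1 − 0.2802)·0.2802^5 = 0.7198·0.001729 = 0.001244

Final: 0.001244


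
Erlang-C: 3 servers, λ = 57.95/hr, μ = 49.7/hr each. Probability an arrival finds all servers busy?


a = λ/μ = 1.1660; ρ = a/3 = 0.3887
P₀ = 0.305069 (from M/M/c formula)
C(c,a) = [a^c/(c!(1−ρ))]·P₀ = [1.58523/(6·0.6113)]·0.305069
= 0.43218·0.305069 = 0.131844

Final: 0.131844


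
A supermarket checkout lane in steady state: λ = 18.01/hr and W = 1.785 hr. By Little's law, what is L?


L = λW = 18.01·1.785 = 32.1478

Final: 32.1478


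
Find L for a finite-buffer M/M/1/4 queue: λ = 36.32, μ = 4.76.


ρ = 36.32/4.76 = 7.6303
L = ρ[1 − (K+1)ρ^K + Kρ^(K+1)] / [(1−ρ)(1−ρ^(K+1))]
Numerator: 7.6303·(1 − 5·3389.655395 + 4·25863.925203) = 660081.082690
Denominator: (-6.6303)·(-25862.925203) = 171477.714158
L = 660081.082690/171477.714158 = 3.8494

Final: 3.8494


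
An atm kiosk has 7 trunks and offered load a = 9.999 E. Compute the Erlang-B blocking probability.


B(c,a) = (a^c/c!) / Σ_{k=0}^{c} a^k/k!
a^7/7! = 1982.738512
Σ terms (k=0..7): 1.00000 + 9.99900 + 49.99000 + 166.61667 + 416.50002 + 832.91675 + 1388.05576 + 1982.73851 = 4847.816723
B = 1982.738512/4847.816723 = 0.408996

Final: 0.408996


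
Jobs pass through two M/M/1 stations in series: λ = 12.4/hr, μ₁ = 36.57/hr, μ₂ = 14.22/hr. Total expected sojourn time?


Each node sees arrival rate λ = 12.4/hr (tandem ⇒ throughput preserved).
W₁ = 1/(μ₁−λ) = 1/(36.57−12.4) = 0.04137 hr
W₂ = 1/(μ₂−λ) = 1/(14.22−12.4) = 0.54945 hr
W_total = W₁ + W₂ = 0.04137 + 0.54945 = 0.59082 hr

Final: 0.59082 hr


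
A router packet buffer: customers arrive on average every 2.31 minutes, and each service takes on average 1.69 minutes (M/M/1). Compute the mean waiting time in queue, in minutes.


λ = 60/2.31 = 25.9740 /hr
μ = 60/1.69 = 35.5030 /hr
ρ = λ/μ = 25.9740/35.5030 = 0.7316
Wq = ρ/(μ−λ) = 0.7316/(35.5030−25.9740) = 0.07678 hr
In minutes: 0.07678·60 = 4.607 min

Final: 4.607 min


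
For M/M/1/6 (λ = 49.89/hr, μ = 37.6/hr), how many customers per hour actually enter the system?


ρ = 1.3269; P_K = (1−ρ)ρ^6/(1−ρ^7) = 0.285816
λ_eff = λ(1 − P_K) = 49.89·(1 − 0.285816) = 49.89·0.714184 = 35.6307 /hr

Final: 35.6307 /hr


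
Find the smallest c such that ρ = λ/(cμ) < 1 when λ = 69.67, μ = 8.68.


Stability requires cμ > λ ⇔ c > λ/μ.
λ/μ = 69.67/8.68 = 8.0265
Minimum integer c = ⌊8.0265⌋ + 1 = 9
Check: 9·8.68 = 78.12 > 69.67, while 8·8.68 = 69.44 ≤ 69.67

Final: 9 servers


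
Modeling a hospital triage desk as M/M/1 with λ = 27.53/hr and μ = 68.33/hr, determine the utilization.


ρ = λ/μ = 27.53/68.33 = 0.4029

Final: 0.4029


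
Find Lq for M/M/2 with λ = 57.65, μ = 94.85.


a = λ/μ = 0.6078; ρ = a/2 = 0.3039
P₀ = 0.533859
Lq = P₀·a^c·ρ / (c!·(1−ρ)²) = 0.533859·0.36942·0.3039/(2·0.48455)
= 0.06185

Final: 0.06185


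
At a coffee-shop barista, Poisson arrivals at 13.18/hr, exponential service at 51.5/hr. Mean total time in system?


W = 1/(μ−λ) = 1/(51.5 − 13.18) = 1/38.32 = 0.02610 hr

Final: 0.02610 hr


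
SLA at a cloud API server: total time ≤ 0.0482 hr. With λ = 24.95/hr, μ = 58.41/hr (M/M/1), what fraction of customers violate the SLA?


W ~ Exponential(μ−λ) for M/M/1.
μ − λ = 58.41 − 24.95 = 33.4600
P(W > t) = e^{−(μ−λ)t} = e^{−1.6128} = 0.199334

Final: 0.199334


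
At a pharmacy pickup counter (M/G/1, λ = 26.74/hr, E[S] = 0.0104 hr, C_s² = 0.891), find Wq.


ρ = λ·E[S] = 26.74·0.0104 = 0.2781
E[S²] = E[S]²(1+C_s²) = 0.0104²·(1+0.891) = 0.0002045
Wq = λ·E[S²]/(2(1−ρ)) = 26.74·0.0002045/(2·0.7219) = 0.003788 hr

Final: 0.003788 hr


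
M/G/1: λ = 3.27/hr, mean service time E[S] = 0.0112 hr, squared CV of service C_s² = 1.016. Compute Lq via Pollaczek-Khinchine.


ρ = λ·E[S] = 3.27·0.0112 = 0.03662
Lq = ρ²(1+C_s²)/(2(1−ρ)) = 0.001341·(1+1.016)/(2·0.9634)
= 0.001341·2.0160/1.9268 = 0.001403

Final: 0.001403


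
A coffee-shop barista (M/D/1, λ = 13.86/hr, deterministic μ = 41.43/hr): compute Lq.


ρ = 13.86/41.43 = 0.3345
M/D/1: Lq = ρ²/(2(1−ρ)) = 0.1119/(2·0.6655) = 0.08409

Final: 0.08409


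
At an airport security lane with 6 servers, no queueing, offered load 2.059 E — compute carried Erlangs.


B(6,2.059) = 0.013574 (Erlang-B)
Carried load = a(1 − B) = 2.059·(1 − 0.013574) = 2.059·0.986426 = 2.0311 E

Final: 2.0311 Erlangs


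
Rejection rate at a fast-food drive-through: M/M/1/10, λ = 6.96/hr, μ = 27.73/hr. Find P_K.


ρ = λ/μ = 6.96/27.73 = 0.2510
P_K = (1−ρ)ρ^K/(1−ρ^(K+1)) = (0.7490·0.0000009922)/(1 − 0.0000002490)
= 0.0000007432/1.000000 = 0.0000007432

Final: 0.0000007432


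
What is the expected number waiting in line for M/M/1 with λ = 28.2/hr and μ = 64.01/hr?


ρ = 28.2/64.01 = 0.4406
Lq = ρ²/(1−ρ) = 0.1941/0.5594 = 0.3469

Final: 0.3469


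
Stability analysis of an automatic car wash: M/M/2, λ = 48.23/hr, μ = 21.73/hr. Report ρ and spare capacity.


Total capacity cμ = 2·21.73 = 43.46/hr
ρ = λ/(cμ) = 48.23/43.46 = 1.1098
Stable ⇔ ρ < 1: NO
Spare capacity = cμ − λ = 43.46 − 48.23 = -4.77/hr

Final: ρ = 1.1098; unstable; margin = -4.77/hr


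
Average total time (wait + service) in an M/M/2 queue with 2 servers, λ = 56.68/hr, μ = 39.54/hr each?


a = 1.4335; ρ = 0.7167; P₀ = 0.164997
Lq = P₀·a^c·ρ/(c!(1−ρ)²) = 1.51437
Wq = Lq/λ = 1.51437/56.68 = 0.02672 hr
W = Wq + 1/μ = 0.02672 + 0.02529 = 0.05201 hr

Final: 0.05201 hr


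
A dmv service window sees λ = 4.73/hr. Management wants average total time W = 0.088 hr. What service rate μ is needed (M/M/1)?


W = 1/(μ−λ) ⇒ μ − λ = 1/W = 1/0.088 = 11.3636
μ = λ + 1/W = 4.73 + 11.3636 = 16.0936 per hr

Final: 16.0936 /hr


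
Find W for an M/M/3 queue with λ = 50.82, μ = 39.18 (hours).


a = 1.2971; ρ = 0.4324; P₀ = 0.264616
Lq = P₀·a^c·ρ/(c!(1−ρ)²) = 0.12915
Wq = Lq/λ = 0.12915/50.82 = 0.002541 hr
W = Wq + 1/μ = 0.002541 + 0.02552 = 0.02806 hr

Final: 0.02806 hr


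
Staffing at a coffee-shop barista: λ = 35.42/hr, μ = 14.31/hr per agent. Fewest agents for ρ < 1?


Stability requires cμ > λ ⇔ c > λ/μ.
λ/μ = 35.42/14.31 = 2.4752
Minimum integer c = ⌊2.4752⌋ + 1 = 3
Check: 3·14.31 = 42.93 > 35.42, while 2·14.31 = 28.62 ≤ 35.42

Final: 3 servers


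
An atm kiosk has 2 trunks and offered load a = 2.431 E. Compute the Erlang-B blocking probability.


B(c,a) = (a^c/c!) / Σ_{k=0}^{c} a^k/k!
a^2/2! = 2.954881
Σ terms (k=0..2): 1.00000 + 2.43100 + 2.95488 = 6.385881
B = 2.954881/6.385881 = 0.462721

Final: 0.462721


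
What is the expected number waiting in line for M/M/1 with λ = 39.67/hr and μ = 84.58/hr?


ρ = 39.67/84.58 = 0.4690
Lq = ρ²/(1−ρ) = 0.2200/0.5310 = 0.4143

Final: 0.4143


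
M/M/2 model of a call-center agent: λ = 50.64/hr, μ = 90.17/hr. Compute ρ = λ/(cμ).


ρ = λ/(cμ) = 50.64/(2·90.17) = 50.64/180.34 = 0.2808

Final: 0.2808


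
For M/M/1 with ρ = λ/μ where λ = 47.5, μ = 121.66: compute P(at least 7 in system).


ρ = 47.5/121.66 = 0.3904
P(N ≥ n) = ρ^n = 0.3904^7 = 0.001383

Final: 0.001383


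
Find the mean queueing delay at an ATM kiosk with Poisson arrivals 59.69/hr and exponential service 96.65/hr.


ρ = 59.69/96.65 = 0.6176
Wq = ρ/(μ−λ) = 0.6176/(96.65 − 59.69) = 0.6176/36.96 = 0.01671 hr

Final: 0.01671 hr


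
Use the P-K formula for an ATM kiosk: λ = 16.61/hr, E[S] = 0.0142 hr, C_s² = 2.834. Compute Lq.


ρ = λ·E[S] = 16.61·0.0142 = 0.2359
Lq = ρ²(1+C_s²)/(2(1−ρ)) = 0.05563·(1+2.834)/(2·0.7641)
= 0.05563·3.8340/1.5283 = 0.13956

Final: 0.13956


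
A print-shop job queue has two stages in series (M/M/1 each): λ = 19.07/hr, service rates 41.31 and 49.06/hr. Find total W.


Each node sees arrival rate λ = 19.07/hr (tandem ⇒ throughput preserved).
W₁ = 1/(μ₁−λ) = 1/(41.31−19.07) = 0.04496 hr
W₂ = 1/(μ₂−λ) = 1/(49.06−19.07) = 0.03334 hr
W_total = W₁ + W₂ = 0.04496 + 0.03334 = 0.07831 hr

Final: 0.07831 hr


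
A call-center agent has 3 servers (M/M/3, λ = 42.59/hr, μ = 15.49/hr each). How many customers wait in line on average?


a = λ/μ = 2.7495; ρ = a/3 = 0.9165
P₀ = 0.020399
Lq = P₀·a^c·ρ / (c!·(1−ρ)²) = 0.020399·20.78589·0.9165/(6·0.006971)
= 9.29081

Final: 9.29081


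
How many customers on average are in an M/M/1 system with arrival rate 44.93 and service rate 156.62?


ρ = λ/μ = 44.93/156.62 = 0.2869
L = ρ/(1−ρ) = 0.2869/(1 − 0.2869) = 0.2869/0.7131 = 0.4023

Final: 0.4023


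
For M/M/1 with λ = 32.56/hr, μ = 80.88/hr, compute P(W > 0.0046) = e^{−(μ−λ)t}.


W ~ Exponential(μ−λ) for M/M/1.
μ − λ = 80.88 − 32.56 = 48.3200
P(W > t) = e^{−(μ−λ)t} = e^{−0.2223} = 0.800698

Final: 0.800698


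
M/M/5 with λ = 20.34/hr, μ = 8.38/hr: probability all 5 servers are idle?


a = λ/μ = 20.34/8.38 = 2.4272; ρ = a/c = 0.4854
Σ_{k=0}^{4} a^k/k! (terms k=0..4) = 1.00000 + 2.42721 + 2.94567 + 2.38325 + 1.44616 = 10.20229
Tail: a^5/(5!(1−ρ)) = 84.24316/(120·0.5146) = 1.36433
P₀ = 1/(10.20229 + 1.36433) = 1/11.56661 = 0.086456

Final: 0.086456


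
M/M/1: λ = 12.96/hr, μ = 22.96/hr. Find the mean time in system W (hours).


W = 1/(μ−λ) = 1/(22.96 − 12.96) = 1/10.00 = 0.1000 hr

Final: 0.1000 hr


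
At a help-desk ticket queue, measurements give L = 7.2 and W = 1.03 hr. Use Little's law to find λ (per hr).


λ = L/W = 7.2/1.03 = 6.9903 /hr

Final: 6.9903 /hr


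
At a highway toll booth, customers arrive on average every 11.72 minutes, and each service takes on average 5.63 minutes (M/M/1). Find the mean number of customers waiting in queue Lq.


λ = 60/11.72 = 5.1195 /hr
μ = 60/5.63 = 10.6572 /hr
ρ = λ/μ = 5.1195/10.6572 = 0.4804
Lq = ρ²/(1−ρ) = 0.2308/0.5196 = 0.4441

Final: 0.4441


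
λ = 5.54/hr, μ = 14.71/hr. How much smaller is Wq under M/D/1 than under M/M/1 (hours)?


ρ = 5.54/14.71 = 0.3766
Wq(M/M/1) = ρ/(μ−λ) = 0.3766/9.17 = 0.04107 hr
Wq(M/D/1) = ρ/(2(μ−λ)) = 0.02054 hr
Savings = 0.04107 − 0.02054 = 0.02054 hr

Final: 0.02054 hr


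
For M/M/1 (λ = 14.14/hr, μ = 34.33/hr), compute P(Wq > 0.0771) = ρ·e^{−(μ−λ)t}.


ρ = 14.14/34.33 = 0.4119
P(Wq > t) = ρ·e^{−(μ−λ)t} = 0.4119·e^{−1.5566}
= 0.4119·0.210841 = 0.086842

Final: 0.086842


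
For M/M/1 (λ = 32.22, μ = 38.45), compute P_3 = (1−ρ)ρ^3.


ρ = 32.22/38.45 = 0.8380
P_n = (1−ρ)·ρ^n = (1 − 0.8380)·0.8380^3 = 0.1620·0.588420 = 0.095341

Final: 0.095341


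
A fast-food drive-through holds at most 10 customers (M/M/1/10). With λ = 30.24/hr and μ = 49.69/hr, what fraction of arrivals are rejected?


ρ = λ/μ = 30.24/49.69 = 0.6086
P_K = (1−ρ)ρ^K/(1−ρ^(K+1)) = (0.3914·0.006968)/(1 − 0.004241)
= 0.002728/0.995759 = 0.002739

Final: 0.002739


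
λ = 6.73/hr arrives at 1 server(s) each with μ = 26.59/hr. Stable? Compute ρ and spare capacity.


Total capacity cμ = 1·26.59 = 26.59/hr
ρ = λ/(cμ) = 6.73/26.59 = 0.2531
Stable ⇔ ρ < 1: YES
Spare capacity = cμ − λ = 26.59 − 6.73 = 19.86/hr

Final: ρ = 0.2531; stable; margin = 19.86/hr


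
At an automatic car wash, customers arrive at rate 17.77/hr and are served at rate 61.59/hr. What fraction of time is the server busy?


ρ = λ/μ = 17.77/61.59 = 0.2885

Final: 0.2885


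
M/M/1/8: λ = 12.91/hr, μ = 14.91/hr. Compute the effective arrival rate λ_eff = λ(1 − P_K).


ρ = 0.8659; P_K = (1−ρ)ρ^8/(1−ρ^9) = 0.058336
λ_eff = λ(1 − P_K) = 12.91·(1 − 0.058336) = 12.91·0.941664 = 12.1569 /hr

Final: 12.1569 /hr


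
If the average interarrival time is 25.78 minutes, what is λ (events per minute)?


λ = 1/(interarrival time) in consistent units.
1 minute = 1 min, so λ = 1/25.78 = 0.03879 per minute

Final: 0.03879 /min


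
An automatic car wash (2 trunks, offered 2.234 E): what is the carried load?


B(2,2.234) = 0.435541 (Erlang-B)
Carried load = a(1 − B) = 2.234·(1 − 0.435541) = 2.234·0.564459 = 1.2610 E

Final: 1.2610 Erlangs


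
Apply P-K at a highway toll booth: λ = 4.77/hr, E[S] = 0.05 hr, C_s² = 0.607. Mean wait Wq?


ρ = λ·E[S] = 4.77·0.05 = 0.2385
E[S²] = E[S]²(1+C_s²) = 0.05²·(1+0.607) = 0.004018
Wq = λ·E[S²]/(2(1−ρ)) = 4.77·0.004018/(2·0.7615) = 0.01258 hr

Final: 0.01258 hr


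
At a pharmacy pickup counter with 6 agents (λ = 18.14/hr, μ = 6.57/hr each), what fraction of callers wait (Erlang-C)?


a = λ/μ = 2.7610; ρ = a/6 = 0.4602
P₀ = 0.062581 (from M/M/c formula)
C(c,a) = [a^c/(c!(1−ρ))]·P₀ = [443.02831/(720·0.5398)]·0.062581
= 1.13984·0.062581 = 0.071333

Final: 0.071333


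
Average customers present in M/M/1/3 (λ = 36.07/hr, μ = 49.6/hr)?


ρ = 36.07/49.6 = 0.7272
L = ρ[1 − (K+1)ρ^K + Kρ^(K+1)] / [(1−ρ)(1−ρ^(K+1))]
Numerator: 0.7272·(1 − 4·0.384586 + 3·0.279678) = 0.218667
Denominator: (0.2728)·(0.720322) = 0.196491
L = 0.218667/0.196491 = 1.1129

Final: 1.1129


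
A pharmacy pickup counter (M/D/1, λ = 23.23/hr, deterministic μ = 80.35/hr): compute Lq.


ρ = 23.23/80.35 = 0.2891
M/D/1: Lq = ρ²/(2(1−ρ)) = 0.08358/(2·0.7109) = 0.05879

Final: 0.05879


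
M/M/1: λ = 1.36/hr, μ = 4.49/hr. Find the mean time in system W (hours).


W = 1/(μ−λ) = 1/(4.49 − 1.36) = 1/3.13 = 0.3195 hr

Final: 0.3195 hr


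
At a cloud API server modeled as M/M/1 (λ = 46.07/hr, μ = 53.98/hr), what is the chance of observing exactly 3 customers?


ρ = 46.07/53.98 = 0.8535
P_n = (1−ρ)·ρ^n = (1 − 0.8535)·0.8535^3 = 0.1465·0.621664 = 0.091096

Final: 0.091096


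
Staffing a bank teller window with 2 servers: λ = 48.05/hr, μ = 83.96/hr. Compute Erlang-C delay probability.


a = λ/μ = 0.5723; ρ = a/2 = 0.2861
P₀ = 0.555031 (from M/M/c formula)
C(c,a) = [a^c/(c!(1−ρ))]·P₀ = [0.32752/(2·0.7139)]·0.555031
= 0.22941·0.555031 = 0.127327

Final: 0.127327


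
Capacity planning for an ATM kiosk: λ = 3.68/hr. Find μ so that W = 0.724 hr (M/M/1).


W = 1/(μ−λ) ⇒ μ − λ = 1/W = 1/0.724 = 1.3812
μ = λ + 1/W = 3.68 + 1.3812 = 5.0612 per hr

Final: 5.0612 /hr


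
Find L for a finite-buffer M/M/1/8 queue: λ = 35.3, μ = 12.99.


ρ = 35.3/12.99 = 2.7175
L = ρ[1 − (K+1)ρ^K + Kρ^(K+1)] / [(1−ρ)(1−ρ^(K+1))]
Numerator: 2.7175·(1 − 9·2973.886809 + 8·8081.462999) = 102958.938541
Denominator: (-1.7175)·(-8080.462999) = 13877.993033
L = 102958.938541/13877.993033 = 7.4189

Final: 7.4189


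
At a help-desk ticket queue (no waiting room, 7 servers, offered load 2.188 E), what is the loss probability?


B(c,a) = (a^c/c!) / Σ_{k=0}^{c} a^k/k!
a^7/7! = 0.047632
Σ terms (k=0..7): 1.00000 + 2.18800 + 2.39367 + 1.74578 + 0.95494 + 0.41788 + 0.15239 + 0.04763 = 8.900305
B = 0.047632/8.900305 = 0.005352

Final: 0.005352


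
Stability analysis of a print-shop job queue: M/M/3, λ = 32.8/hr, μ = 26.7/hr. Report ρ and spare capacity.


Total capacity cμ = 3·26.7 = 80.10/hr
ρ = λ/(cμ) = 32.8/80.10 = 0.4095
Stable ⇔ ρ < 1: YES
Spare capacity = cμ − λ = 80.10 − 32.8 = 47.30/hr

Final: ρ = 0.4095; stable; margin = 47.30/hr


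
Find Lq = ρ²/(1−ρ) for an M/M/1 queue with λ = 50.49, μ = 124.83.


ρ = 50.49/124.83 = 0.4045
Lq = ρ²/(1−ρ) = 0.1636/0.5955 = 0.2747

Final: 0.2747


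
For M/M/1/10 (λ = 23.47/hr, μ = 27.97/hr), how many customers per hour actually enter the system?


ρ = 0.8391; P_K = (1−ρ)ρ^10/(1−ρ^11) = 0.032574
λ_eff = λ(1 − P_K) = 23.47·(1 − 0.032574) = 23.47·0.967426 = 22.7055 /hr

Final: 22.7055 /hr


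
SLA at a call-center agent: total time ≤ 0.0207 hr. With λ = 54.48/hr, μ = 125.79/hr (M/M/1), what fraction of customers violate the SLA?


W ~ Exponential(μ−λ) for M/M/1.
μ − λ = 125.79 − 54.48 = 71.3100
P(W > t) = e^{−(μ−λ)t} = e^{−1.4761} = 0.228523

Final: 0.228523


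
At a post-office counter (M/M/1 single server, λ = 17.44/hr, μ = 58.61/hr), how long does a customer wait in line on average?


ρ = 17.44/58.61 = 0.2976
Wq = ρ/(μ−λ) = 0.2976/(58.61 − 17.44) = 0.2976/41.17 = 0.007228 hr

Final: 0.007228 hr


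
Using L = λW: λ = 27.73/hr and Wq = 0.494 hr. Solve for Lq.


Lq = λWq = 27.73·0.494 = 13.6986

Final: 13.6986


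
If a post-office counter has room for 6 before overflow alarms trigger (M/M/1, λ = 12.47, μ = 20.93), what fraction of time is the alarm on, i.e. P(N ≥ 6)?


ρ = 12.47/20.93 = 0.5958
P(N ≥ n) = ρ^n = 0.5958^6 = 0.044728

Final: 0.044728


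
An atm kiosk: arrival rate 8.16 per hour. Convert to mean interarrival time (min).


Mean interarrival time = 1/λ = 1/8.16 hour = 0.12255 hour
In minutes: 0.12255 × 60 = 7.3529 min

Final: 7.3529 min


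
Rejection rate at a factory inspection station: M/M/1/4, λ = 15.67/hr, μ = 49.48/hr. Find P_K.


ρ = λ/μ = 15.67/49.48 = 0.3167
P_K = (1−ρ)ρ^K/(1−ρ^(K+1)) = (0.6833·0.010059)/(1 − 0.003186)
= 0.006873/0.996814 = 0.006895

Final: 0.006895


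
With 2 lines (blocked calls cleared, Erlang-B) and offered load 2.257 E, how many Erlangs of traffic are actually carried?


B(2,2.257) = 0.438838 (Erlang-B)
Carried load = a(1 − B) = 2.257·(1 − 0.438838) = 2.257·0.561162 = 1.2665 E

Final: 1.2665 Erlangs


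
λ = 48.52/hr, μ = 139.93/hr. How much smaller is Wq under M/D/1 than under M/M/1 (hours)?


ρ = 48.52/139.93 = 0.3467
Wq(M/M/1) = ρ/(μ−λ) = 0.3467/91.41 = 0.003793 hr
Wq(M/D/1) = ρ/(2(μ−λ)) = 0.001897 hr
Savings = 0.003793 − 0.001897 = 0.001897 hr

Final: 0.001897 hr


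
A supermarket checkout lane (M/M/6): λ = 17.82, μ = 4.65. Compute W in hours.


a = 3.8323; ρ = 0.6387; P₀ = 0.020158
Lq = P₀·a^c·ρ/(c!(1−ρ)²) = 0.43395
Wq = Lq/λ = 0.43395/17.82 = 0.02435 hr
W = Wq + 1/μ = 0.02435 + 0.21505 = 0.23941 hr

Final: 0.23941 hr


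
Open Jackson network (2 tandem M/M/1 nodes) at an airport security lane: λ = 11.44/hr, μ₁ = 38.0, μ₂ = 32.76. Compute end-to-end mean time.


Each node sees arrival rate λ = 11.44/hr (tandem ⇒ throughput preserved).
W₁ = 1/(μ₁−λ) = 1/(38.0−11.44) = 0.03765 hr
W₂ = 1/(μ₂−λ) = 1/(32.76−11.44) = 0.04690 hr
W_total = W₁ + W₂ = 0.03765 + 0.04690 = 0.08455 hr

Final: 0.08455 hr


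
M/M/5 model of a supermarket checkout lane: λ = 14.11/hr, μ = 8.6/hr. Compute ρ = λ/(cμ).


ρ = λ/(cμ) = 14.11/(5·8.6) = 14.11/43.00 = 0.3281

Final: 0.3281


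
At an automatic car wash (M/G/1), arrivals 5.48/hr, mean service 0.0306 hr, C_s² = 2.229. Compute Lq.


ρ = λ·E[S] = 5.48·0.0306 = 0.1677
Lq = ρ²(1+C_s²)/(2(1−ρ)) = 0.02812·(1+2.229)/(2·0.8323)
= 0.02812·3.2290/1.6646 = 0.05455

Final: 0.05455


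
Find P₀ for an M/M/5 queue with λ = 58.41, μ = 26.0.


a = λ/μ = 58.41/26.0 = 2.2465; ρ = a/c = 0.4493
Σ_{k=0}^{4} a^k/k! (terms k=0..4) = 1.00000 + 2.24654 + 2.52347 + 1.88969 + 1.06131 = 8.72101
Tail: a^5/(5!(1−ρ)) = 57.22282/(120·0.5507) = 0.86592
P₀ = 1/(8.72101 + 0.86592) = 1/9.58693 = 0.104309

Final: 0.104309


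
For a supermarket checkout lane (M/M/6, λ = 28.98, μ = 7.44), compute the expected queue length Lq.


a = λ/μ = 3.8952; ρ = a/6 = 0.6492
P₀ = 0.018789
Lq = P₀·a^c·ρ / (c!·(1−ρ)²) = 0.018789·3492.63075·0.6492/(720·0.12307)
= 0.48080

Final: 0.48080


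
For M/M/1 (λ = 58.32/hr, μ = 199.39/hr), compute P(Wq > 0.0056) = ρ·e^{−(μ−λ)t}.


ρ = 58.32/199.39 = 0.2925
P(Wq > t) = ρ·e^{−(μ−λ)t} = 0.2925·e^{−0.7900}
= 0.2925·0.453848 = 0.132747

Final: 0.132747


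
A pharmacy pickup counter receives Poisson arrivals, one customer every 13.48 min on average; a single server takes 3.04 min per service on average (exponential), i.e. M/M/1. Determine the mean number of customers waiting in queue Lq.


λ = 60/13.48 = 4.4510 /hr
μ = 60/3.04 = 19.7368 /hr
ρ = λ/μ = 4.4510/19.7368 = 0.2255
Lq = ρ²/(1−ρ) = 0.05086/0.7745 = 0.06567

Final: 0.06567


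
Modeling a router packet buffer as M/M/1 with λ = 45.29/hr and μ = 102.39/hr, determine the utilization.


ρ = λ/μ = 45.29/102.39 = 0.4423

Final: 0.4423


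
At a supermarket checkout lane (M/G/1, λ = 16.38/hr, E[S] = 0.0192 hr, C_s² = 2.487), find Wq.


ρ = λ·E[S] = 16.38·0.0192 = 0.3145
E[S²] = E[S]²(1+C_s²) = 0.0192²·(1+2.487) = 0.001285
Wq = λ·E[S²]/(2(1−ρ)) = 16.38·0.001285/(2·0.6855) = 0.01536 hr

Final: 0.01536 hr


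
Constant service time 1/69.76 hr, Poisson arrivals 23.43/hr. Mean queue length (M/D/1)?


ρ = 23.43/69.76 = 0.3359
M/D/1: Lq = ρ²/(2(1−ρ)) = 0.1128/(2·0.6641) = 0.08493

Final: 0.08493


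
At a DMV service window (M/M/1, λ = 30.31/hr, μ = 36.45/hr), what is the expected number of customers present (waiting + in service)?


ρ = λ/μ = 30.31/36.45 = 0.8316
L = ρ/(1−ρ) = 0.8316/(1 − 0.8316) = 0.8316/0.1684 = 4.9365

Final: 4.9365


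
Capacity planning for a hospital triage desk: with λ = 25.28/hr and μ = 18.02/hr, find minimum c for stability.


Stability requires cμ > λ ⇔ c > λ/μ.
λ/μ = 25.28/18.02 = 1.4029
Minimum integer c = ⌊1.4029⌋ + 1 = 2
Check: 2·18.02 = 36.04 > 25.28, while 1·18.02 = 18.02 ≤ 25.28

Final: 2 servers


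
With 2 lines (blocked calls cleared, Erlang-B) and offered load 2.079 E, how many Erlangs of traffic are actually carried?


B(2,2.079) = 0.412418 (Erlang-B)
Carried load = a(1 − B) = 2.079·(1 − 0.412418) = 2.079·0.587582 = 1.2216 E

Final: 1.2216 Erlangs


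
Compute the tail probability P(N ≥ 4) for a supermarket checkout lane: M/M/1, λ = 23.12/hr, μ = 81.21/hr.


ρ = 23.12/81.21 = 0.2847
P(N ≥ n) = ρ^n = 0.2847^4 = 0.006569

Final: 0.006569
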